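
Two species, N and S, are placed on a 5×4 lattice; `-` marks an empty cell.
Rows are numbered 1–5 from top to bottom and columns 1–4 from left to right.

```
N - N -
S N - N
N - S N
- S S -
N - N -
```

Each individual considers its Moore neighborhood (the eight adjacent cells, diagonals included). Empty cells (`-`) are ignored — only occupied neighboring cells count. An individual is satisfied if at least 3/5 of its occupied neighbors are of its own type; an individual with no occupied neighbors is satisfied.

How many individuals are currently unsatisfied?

(1,1)N 1/2 not
(1,3)N 2/2 satisfied
(2,1)S 0/3 not
(2,2)N 3/5 satisfied
(2,4)N 2/3 satisfied
(3,1)N 1/3 not
(3,3)S 2/5 not
(3,4)N 1/3 not
(4,2)S 2/5 not
(4,3)S 2/4 not
(5,1)N 0/1 not
(5,3)N 0/2 not
Unsatisfied: (1,1), (2,1), (3,1), (3,3), (3,4), (4,2), (4,3), (5,1), (5,3) — 9 in total.

9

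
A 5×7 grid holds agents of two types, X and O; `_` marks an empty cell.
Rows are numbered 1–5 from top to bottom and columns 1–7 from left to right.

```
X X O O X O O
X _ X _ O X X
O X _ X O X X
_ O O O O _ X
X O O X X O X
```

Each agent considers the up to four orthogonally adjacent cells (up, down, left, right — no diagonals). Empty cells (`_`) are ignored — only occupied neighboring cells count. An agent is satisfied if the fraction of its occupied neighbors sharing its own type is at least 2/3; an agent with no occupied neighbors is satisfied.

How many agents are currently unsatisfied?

20

(1,1)X 2/2 ✓
(1,2)X 1/2 ✗
(1,3)O 1/3 ✗
(1,4)O 1/2 ✗
(1,5)X 0/3 ✗
(1,6)O 1/3 ✗
(1,7)O 1/2 ✗
(2,1)X 1/2 ✗
(2,3)X 0/1 ✗
(2,5)O 1/3 ✗
(2,6)X 2/4 ✗
(2,7)X 2/3 ✓
(3,1)O 0/2 ✗
(3,2)X 0/2 ✗
(3,4)X 0/2 ✗
(3,5)O 2/4 ✗
(3,6)X 2/3 ✓
(3,7)X 3/3 ✓
(4,2)O 2/3 ✓
(4,3)O 3/3 ✓
(4,4)O 2/4 ✗
(4,5)O 2/3 ✓
(4,7)X 2/2 ✓
(5,1)X 0/1 ✗
(5,2)O 2/3 ✓
(5,3)O 2/3 ✓
(5,4)X 1/3 ✗
(5,5)X 1/3 ✗
(5,6)O 0/2 ✗
(5,7)X 1/2 ✗
Unsatisfied: (1,2), (1,3), (1,4), (1,5), (1,6), (1,7), (2,1), (2,3), (2,5), (2,6), (3,1), (3,2), (3,4), (3,5), (4,4), (5,1), (5,4), (5,5), (5,6), (5,7) — 20 in total.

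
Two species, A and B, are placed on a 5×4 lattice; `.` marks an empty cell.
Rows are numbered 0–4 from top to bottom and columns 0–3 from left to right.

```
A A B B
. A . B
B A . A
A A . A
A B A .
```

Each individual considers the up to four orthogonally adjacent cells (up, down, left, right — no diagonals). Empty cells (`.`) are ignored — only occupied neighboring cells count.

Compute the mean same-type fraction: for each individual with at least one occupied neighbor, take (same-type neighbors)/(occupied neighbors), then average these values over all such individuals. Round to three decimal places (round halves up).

(0,0)A 1/1
(0,1)A 2/3
(0,2)B 1/2
(0,3)B 2/2
(1,1)A 2/2
(1,3)B 1/2
(2,0)B 0/2
(2,1)A 2/3
(2,3)A 1/2
(3,0)A 2/3
(3,1)A 2/3
(3,3)A 1/1
(4,0)A 1/2
(4,1)B 0/3
(4,2)A 0/1
Sum over 15 individuals: 1/1 + 2/3 + 1/2 + 2/2 + 2/2 + 1/2 + 0/2 + 2/3 + 1/2 + 2/3 + 2/3 + 1/1 + 1/2 + 0/3 + 0/1 = 26/3; mean = 26/3 ÷ 15 = 26/45 = 0.577777… → 0.578.

0.578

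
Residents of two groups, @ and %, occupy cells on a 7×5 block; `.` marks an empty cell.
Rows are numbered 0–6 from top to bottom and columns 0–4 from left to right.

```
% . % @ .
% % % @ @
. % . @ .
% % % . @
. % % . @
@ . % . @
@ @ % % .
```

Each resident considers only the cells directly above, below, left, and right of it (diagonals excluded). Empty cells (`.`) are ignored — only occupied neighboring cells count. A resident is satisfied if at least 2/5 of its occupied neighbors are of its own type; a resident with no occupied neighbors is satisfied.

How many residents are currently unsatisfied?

(0,0)% 1/1 ok
(0,2)% 1/2 ok
(0,3)@ 1/2 ok
(1,0)% 2/2 ok
(1,1)% 3/3 ok
(1,2)% 2/3 ok
(1,3)@ 3/4 ok
(1,4)@ 1/1 ok
(2,1)% 2/2 ok
(2,3)@ 1/1 ok
(3,0)% 1/1 ok
(3,1)% 4/4 ok
(3,2)% 2/2 ok
(3,4)@ 1/1 ok
(4,1)% 2/2 ok
(4,2)% 3/3 ok
(4,4)@ 2/2 ok
(5,0)@ 1/1 ok
(5,2)% 2/2 ok
(5,4)@ 1/1 ok
(6,0)@ 2/2 ok
(6,1)@ 1/2 ok
(6,2)% 2/3 ok
(6,3)% 1/1 ok
Every one meets the threshold.

0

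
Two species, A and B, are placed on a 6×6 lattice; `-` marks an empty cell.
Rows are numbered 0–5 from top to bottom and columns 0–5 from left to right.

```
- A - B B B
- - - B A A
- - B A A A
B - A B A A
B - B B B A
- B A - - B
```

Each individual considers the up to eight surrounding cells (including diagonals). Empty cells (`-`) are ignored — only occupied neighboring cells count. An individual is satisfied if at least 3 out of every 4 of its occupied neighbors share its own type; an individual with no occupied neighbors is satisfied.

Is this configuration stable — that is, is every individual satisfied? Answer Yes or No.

No

Row 0: (0,1)A 0/0 satisfied · (0,3)B 2/3 not · (0,4)B 3/5 not · (0,5)B 1/3 not
Row 1: (1,3)B 3/6 not · (1,4)A 4/8 not · (1,5)A 3/5 not
Row 2: (2,2)B 2/4 not · (2,3)A 4/7 not · (2,4)A 6/8 satisfied · (2,5)A 5/5 satisfied
Row 3: (3,0)B 1/1 satisfied · (3,2)A 1/5 not · (3,3)B 4/8 not · (3,4)A 5/8 not · (3,5)A 4/5 satisfied
Row 4: (4,0)B 2/2 satisfied · (4,2)B 3/5 not · (4,3)B 3/6 not · (4,4)B 3/6 not · (4,5)A 2/4 not
Row 5: (5,1)B 2/3 not · (5,2)A 0/3 not · (5,5)B 1/2 not
For instance (0,3) has only 2/3 same-type neighbors, below 3/4.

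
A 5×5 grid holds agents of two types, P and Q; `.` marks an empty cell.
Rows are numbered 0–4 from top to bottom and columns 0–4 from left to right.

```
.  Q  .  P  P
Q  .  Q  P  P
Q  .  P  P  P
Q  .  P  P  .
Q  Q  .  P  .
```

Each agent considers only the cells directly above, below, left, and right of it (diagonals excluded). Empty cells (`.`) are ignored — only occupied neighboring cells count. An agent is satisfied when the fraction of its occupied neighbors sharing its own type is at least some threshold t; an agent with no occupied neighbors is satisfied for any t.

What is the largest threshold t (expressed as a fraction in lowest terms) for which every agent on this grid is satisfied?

(0,1)Q — no occupied neighbors
(0,3)P 2/2
(0,4)P 2/2
(1,0)Q 1/1
(1,2)Q 0/2
(1,3)P 3/4
(1,4)P 3/3
(2,0)Q 2/2
(2,2)P 2/3
(2,3)P 4/4
(2,4)P 2/2
(3,0)Q 2/2
(3,2)P 2/2
(3,3)P 3/3
(4,0)Q 2/2
(4,1)Q 1/1
(4,3)P 1/1
The smallest same-type fraction is 0/2 at (1,2), which reduces to 0/1. Any threshold above that leaves this agent unsatisfied.

0/1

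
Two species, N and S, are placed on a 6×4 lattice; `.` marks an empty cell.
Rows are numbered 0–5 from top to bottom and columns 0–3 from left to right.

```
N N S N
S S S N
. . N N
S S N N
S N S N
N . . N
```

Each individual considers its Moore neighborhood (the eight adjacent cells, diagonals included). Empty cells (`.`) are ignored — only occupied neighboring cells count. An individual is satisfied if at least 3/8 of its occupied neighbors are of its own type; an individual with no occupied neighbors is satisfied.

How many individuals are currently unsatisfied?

7

(0,0)N 1/3 unhappy
(0,1)N 1/5 unhappy
(0,2)S 2/5 ok
(0,3)N 1/3 unhappy
(1,0)S 1/3 unhappy
(1,1)S 3/6 ok
(1,2)S 2/7 unhappy
(1,3)N 3/5 ok
(2,2)N 4/7 ok
(2,3)N 4/5 ok
(3,0)S 2/3 ok
(3,1)S 3/6 ok
(3,2)N 5/7 ok
(3,3)N 4/5 ok
(4,0)S 2/4 ok
(4,1)N 2/6 unhappy
(4,2)S 1/6 unhappy
(4,3)N 3/4 ok
(5,0)N 1/2 ok
(5,3)N 1/2 ok
Unsatisfied: (0,0), (0,1), (0,3), (1,0), (1,2), (4,1), (4,2) — 7 in total.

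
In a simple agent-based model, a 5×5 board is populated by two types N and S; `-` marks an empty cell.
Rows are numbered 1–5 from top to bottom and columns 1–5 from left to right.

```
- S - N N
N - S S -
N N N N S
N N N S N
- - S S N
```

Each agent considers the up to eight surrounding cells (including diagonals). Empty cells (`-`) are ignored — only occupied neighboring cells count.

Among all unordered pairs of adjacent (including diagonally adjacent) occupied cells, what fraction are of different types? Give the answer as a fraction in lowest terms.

Scan each occupied cell's neighbors to the right and below (and the two forward diagonals) so each pair is counted once.
Row 1: S(1,2)–S(2,3)= S(1,2)–N(2,1)≠ N(1,4)–N(1,5)= N(1,4)–S(2,4)≠ N(1,4)–S(2,3)≠ N(1,5)–S(2,4)≠  → 4/6 unlike.
Row 2: N(2,1)–N(3,1)= N(2,1)–N(3,2)= S(2,3)–S(2,4)= S(2,3)–N(3,3)≠ S(2,3)–N(3,4)≠ S(2,3)–N(3,2)≠ S(2,4)–N(3,4)≠ S(2,4)–S(3,5)= S(2,4)–N(3,3)≠  → 5/9 unlike.
Row 3: N(3,1)–N(3,2)= N(3,1)–N(4,1)= N(3,1)–N(4,2)= N(3,2)–N(3,3)= N(3,2)–N(4,2)= N(3,2)–N(4,3)= N(3,2)–N(4,1)= N(3,3)–N(3,4)= N(3,3)–N(4,3)= N(3,3)–S(4,4)≠ N(3,3)–N(4,2)= N(3,4)–S(3,5)≠ N(3,4)–S(4,4)≠ N(3,4)–N(4,5)= N(3,4)–N(4,3)= S(3,5)–N(4,5)≠ S(3,5)–S(4,4)=  → 4/17 unlike.
Row 4: N(4,1)–N(4,2)= N(4,2)–N(4,3)= N(4,2)–S(5,3)≠ N(4,3)–S(4,4)≠ N(4,3)–S(5,3)≠ N(4,3)–S(5,4)≠ S(4,4)–N(4,5)≠ S(4,4)–S(5,4)= S(4,4)–N(5,5)≠ S(4,4)–S(5,3)= N(4,5)–N(5,5)= N(4,5)–S(5,4)≠  → 7/12 unlike.
Row 5: S(5,3)–S(5,4)= S(5,4)–N(5,5)≠  → 1/2 unlike.
Total adjacent occupied pairs: 46; unlike-type pairs: 21.
21/46 is already in lowest terms.

21/46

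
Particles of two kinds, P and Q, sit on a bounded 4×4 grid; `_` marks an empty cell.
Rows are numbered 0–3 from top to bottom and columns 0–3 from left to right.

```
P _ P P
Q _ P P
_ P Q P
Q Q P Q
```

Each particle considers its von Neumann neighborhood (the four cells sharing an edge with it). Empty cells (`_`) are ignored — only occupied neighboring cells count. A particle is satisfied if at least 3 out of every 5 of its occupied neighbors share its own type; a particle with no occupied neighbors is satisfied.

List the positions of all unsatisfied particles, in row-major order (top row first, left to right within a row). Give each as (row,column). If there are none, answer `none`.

Row 0: (0,0)P 0/1 ✗ · (0,2)P 2/2 ✓ · (0,3)P 2/2 ✓
Row 1: (1,0)Q 0/1 ✗ · (1,2)P 2/3 ✓ · (1,3)P 3/3 ✓
Row 2: (2,1)P 0/2 ✗ · (2,2)Q 0/4 ✗ · (2,3)P 1/3 ✗
Row 3: (3,0)Q 1/1 ✓ · (3,1)Q 1/3 ✗ · (3,2)P 0/3 ✗ · (3,3)Q 0/2 ✗

(0,0), (1,0), (2,1), (2,2), (2,3), (3,1), (3,2), (3,3)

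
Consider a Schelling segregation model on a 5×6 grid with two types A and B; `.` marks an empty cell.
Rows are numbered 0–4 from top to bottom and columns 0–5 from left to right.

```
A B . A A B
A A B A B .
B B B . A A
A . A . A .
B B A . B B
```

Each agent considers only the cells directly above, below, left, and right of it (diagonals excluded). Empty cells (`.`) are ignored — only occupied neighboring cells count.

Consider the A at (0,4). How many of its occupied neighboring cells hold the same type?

1

Occupied neighbors of (0,4): (1,4)=B, (0,3)=A, (0,5)=B.
Same type (A): 1 of 3.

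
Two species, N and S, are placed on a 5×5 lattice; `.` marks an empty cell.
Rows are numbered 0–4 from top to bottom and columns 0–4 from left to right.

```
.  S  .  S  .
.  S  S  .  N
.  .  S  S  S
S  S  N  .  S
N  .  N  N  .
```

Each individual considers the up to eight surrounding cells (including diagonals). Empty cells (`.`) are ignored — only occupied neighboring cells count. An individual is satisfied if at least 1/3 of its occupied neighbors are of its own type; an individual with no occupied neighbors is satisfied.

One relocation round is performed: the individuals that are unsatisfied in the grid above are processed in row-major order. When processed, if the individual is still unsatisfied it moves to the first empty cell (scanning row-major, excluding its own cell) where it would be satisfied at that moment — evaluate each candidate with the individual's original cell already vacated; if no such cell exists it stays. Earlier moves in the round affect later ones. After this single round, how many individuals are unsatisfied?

Initially unsatisfied (in order): (1,4), (4,0).
  (1,4) → (3,3).
  (4,0) → (4,1).
Resulting grid:
. S . S .
. S S . .
. . S S S
S S N N S
. N N N .
All satisfied now.

0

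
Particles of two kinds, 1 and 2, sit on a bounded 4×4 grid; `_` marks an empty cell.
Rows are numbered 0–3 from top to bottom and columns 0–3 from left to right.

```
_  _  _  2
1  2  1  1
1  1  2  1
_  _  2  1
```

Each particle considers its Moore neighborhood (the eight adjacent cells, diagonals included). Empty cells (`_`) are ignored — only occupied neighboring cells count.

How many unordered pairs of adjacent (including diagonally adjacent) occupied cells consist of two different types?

14

Scan each occupied cell's neighbors to the right and below (and the two forward diagonals) so each pair is counted once.
Row 0: 2(0,3)–1(1,3)≠ 2(0,3)–1(1,2)≠  → 2/2 unlike.
Row 1: 1(1,0)–2(1,1)≠ 1(1,0)–1(2,0)= 1(1,0)–1(2,1)= 2(1,1)–1(1,2)≠ 2(1,1)–1(2,1)≠ 2(1,1)–2(2,2)= 2(1,1)–1(2,0)≠ 1(1,2)–1(1,3)= 1(1,2)–2(2,2)≠ 1(1,2)–1(2,3)= 1(1,2)–1(2,1)= 1(1,3)–1(2,3)= 1(1,3)–2(2,2)≠  → 6/13 unlike.
Row 2: 1(2,0)–1(2,1)= 1(2,1)–2(2,2)≠ 1(2,1)–2(3,2)≠ 2(2,2)–1(2,3)≠ 2(2,2)–2(3,2)= 2(2,2)–1(3,3)≠ 1(2,3)–1(3,3)= 1(2,3)–2(3,2)≠  → 5/8 unlike.
Row 3: 2(3,2)–1(3,3)≠  → 1/1 unlike.
Total adjacent occupied pairs: 24; unlike-type pairs: 14.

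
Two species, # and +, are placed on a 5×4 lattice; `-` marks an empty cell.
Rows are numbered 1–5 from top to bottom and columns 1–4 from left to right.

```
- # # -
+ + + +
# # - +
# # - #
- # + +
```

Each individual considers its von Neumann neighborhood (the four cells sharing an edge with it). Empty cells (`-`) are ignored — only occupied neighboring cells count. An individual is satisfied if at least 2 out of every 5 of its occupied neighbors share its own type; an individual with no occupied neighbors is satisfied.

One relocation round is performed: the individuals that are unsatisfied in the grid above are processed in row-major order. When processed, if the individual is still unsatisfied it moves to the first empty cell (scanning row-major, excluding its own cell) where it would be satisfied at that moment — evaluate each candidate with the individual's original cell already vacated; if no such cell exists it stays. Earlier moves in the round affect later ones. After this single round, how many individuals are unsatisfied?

Initially unsatisfied (in order): (4,4).
  (4,4) → (1,1).
Resulting grid:
# # # -
+ + + +
# # - +
# # - -
- # + +
Unsatisfied now: (2,1).

1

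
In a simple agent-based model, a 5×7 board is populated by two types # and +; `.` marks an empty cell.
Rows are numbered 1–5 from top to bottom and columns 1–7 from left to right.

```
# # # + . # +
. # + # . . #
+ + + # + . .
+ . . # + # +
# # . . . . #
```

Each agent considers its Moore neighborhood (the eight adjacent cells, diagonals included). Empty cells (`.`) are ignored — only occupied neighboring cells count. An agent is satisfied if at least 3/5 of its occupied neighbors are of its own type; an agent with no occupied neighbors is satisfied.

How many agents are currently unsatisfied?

18

Row 1: (1,1)# 2/2 satisfied · (1,2)# 3/4 satisfied · (1,3)# 3/5 satisfied · (1,4)+ 1/3 not · (1,6)# 1/2 not · (1,7)+ 0/2 not
Row 2: (2,2)# 3/7 not · (2,3)+ 3/8 not · (2,4)# 2/6 not · (2,7)# 1/2 not
Row 3: (3,1)+ 2/3 satisfied · (3,2)+ 4/5 satisfied · (3,3)+ 2/6 not · (3,4)# 2/6 not · (3,5)+ 1/5 not
Row 4: (4,1)+ 2/4 not · (4,4)# 1/4 not · (4,5)+ 1/4 not · (4,6)# 1/4 not · (4,7)+ 0/2 not
Row 5: (5,1)# 1/2 not · (5,2)# 1/2 not · (5,7)# 1/2 not
Unsatisfied: (1,4), (1,6), (1,7), (2,2), (2,3), (2,4), (2,7), (3,3), (3,4), (3,5), (4,1), (4,4), (4,5), (4,6), (4,7), (5,1), (5,2), (5,7) — 18 in total.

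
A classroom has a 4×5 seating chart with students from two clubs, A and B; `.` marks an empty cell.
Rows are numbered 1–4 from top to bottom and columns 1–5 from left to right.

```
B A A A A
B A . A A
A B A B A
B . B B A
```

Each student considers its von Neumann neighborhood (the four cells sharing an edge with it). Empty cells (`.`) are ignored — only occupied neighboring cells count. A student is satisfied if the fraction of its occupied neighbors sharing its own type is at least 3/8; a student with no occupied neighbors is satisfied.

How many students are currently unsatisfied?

7

Row 1: (1,1)B 1/2 satisfied · (1,2)A 2/3 satisfied · (1,3)A 2/2 satisfied · (1,4)A 3/3 satisfied · (1,5)A 2/2 satisfied
Row 2: (2,1)B 1/3 not · (2,2)A 1/3 not · (2,4)A 2/3 satisfied · (2,5)A 3/3 satisfied
Row 3: (3,1)A 0/3 not · (3,2)B 0/3 not · (3,3)A 0/3 not · (3,4)B 1/4 not · (3,5)A 2/3 satisfied
Row 4: (4,1)B 0/1 not · (4,3)B 1/2 satisfied · (4,4)B 2/3 satisfied · (4,5)A 1/2 satisfied
Unsatisfied: (2,1), (2,2), (3,1), (3,2), (3,3), (3,4), (4,1) — 7 in total.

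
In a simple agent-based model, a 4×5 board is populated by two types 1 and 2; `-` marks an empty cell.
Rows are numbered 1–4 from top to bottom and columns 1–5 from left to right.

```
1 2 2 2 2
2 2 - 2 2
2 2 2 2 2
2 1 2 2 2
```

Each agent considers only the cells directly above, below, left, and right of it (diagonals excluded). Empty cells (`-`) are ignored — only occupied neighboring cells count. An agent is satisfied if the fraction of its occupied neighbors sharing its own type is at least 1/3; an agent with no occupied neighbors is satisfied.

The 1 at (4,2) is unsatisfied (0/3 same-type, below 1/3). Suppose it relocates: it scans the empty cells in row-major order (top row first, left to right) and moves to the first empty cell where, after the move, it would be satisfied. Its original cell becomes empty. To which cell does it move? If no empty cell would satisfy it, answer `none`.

none

Vacating (4,2). Empty cells in order:
  (2,3): 0/4 same-type → still unsatisfied.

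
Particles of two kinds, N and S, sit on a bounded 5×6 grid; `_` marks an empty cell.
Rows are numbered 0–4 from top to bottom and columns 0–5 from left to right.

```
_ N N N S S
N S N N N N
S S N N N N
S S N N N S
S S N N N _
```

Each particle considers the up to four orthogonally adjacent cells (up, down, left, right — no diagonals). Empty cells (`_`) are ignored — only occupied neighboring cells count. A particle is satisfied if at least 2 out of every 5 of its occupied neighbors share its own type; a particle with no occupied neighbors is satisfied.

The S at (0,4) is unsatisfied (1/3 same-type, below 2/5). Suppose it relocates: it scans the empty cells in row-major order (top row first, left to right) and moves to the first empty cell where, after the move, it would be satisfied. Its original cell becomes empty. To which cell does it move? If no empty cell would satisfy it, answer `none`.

(4,5)

Vacating (0,4). Empty cells in order:
  (0,0): 0/2 same-type → still unsatisfied.
  (4,5): 1/2 same-type → satisfied — stop here.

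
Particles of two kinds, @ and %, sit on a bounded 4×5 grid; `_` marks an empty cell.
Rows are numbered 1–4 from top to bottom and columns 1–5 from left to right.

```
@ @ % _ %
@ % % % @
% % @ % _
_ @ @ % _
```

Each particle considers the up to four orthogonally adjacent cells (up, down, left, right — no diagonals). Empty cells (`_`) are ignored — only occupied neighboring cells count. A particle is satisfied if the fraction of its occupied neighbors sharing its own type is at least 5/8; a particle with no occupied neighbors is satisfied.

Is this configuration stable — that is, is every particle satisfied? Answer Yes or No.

(1,1)@ 2/2 ok
(1,2)@ 1/3 unhappy
(1,3)% 1/2 unhappy
(1,5)% 0/1 unhappy
(2,1)@ 1/3 unhappy
(2,2)% 2/4 unhappy
(2,3)% 3/4 ok
(2,4)% 2/3 ok
(2,5)@ 0/2 unhappy
(3,1)% 1/2 unhappy
(3,2)% 2/4 unhappy
(3,3)@ 1/4 unhappy
(3,4)% 2/3 ok
(4,2)@ 1/2 unhappy
(4,3)@ 2/3 ok
(4,4)% 1/2 unhappy
For instance (1,2) has only 1/3 same-type neighbors, below 5/8.

No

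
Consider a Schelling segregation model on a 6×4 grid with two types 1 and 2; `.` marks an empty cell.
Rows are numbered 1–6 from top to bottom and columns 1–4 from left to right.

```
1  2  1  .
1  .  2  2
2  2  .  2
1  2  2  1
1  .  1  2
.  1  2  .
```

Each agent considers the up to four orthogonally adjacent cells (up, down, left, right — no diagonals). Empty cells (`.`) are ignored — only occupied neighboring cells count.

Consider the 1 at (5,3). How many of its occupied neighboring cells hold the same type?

0

Occupied neighbors of (5,3): (4,3)=2, (6,3)=2, (5,4)=2.
Same type (1): 0 of 3.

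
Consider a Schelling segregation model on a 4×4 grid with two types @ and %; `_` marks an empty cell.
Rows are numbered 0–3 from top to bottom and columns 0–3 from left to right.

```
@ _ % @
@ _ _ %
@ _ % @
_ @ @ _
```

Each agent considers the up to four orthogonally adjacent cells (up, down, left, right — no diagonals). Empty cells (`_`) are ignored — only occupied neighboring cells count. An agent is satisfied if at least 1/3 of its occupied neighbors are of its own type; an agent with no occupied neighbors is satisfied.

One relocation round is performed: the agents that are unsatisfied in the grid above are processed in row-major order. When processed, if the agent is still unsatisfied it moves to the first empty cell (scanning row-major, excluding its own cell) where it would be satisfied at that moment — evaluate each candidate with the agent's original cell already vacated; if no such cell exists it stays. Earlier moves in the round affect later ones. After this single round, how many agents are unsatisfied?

0

Initially unsatisfied (in order): (0,2), (0,3), (1,3), (2,2), (2,3).
  (0,2) → (1,2).
  (0,3) → (0,1).
  (1,3): now satisfied by earlier moves; stays.
  (2,2): now satisfied by earlier moves; stays.
  (2,3) → (0,2).
Resulting grid:
@ @ @ _
@ _ % %
@ _ % _
_ @ @ _
All satisfied now.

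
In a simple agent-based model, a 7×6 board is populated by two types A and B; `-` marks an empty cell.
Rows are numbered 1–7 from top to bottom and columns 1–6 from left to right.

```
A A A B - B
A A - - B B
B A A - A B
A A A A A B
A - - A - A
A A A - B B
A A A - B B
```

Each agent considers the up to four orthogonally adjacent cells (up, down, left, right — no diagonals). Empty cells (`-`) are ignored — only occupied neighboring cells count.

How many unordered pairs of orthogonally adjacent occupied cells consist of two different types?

9

Scan each occupied cell's neighbors to the right and below so each pair is counted once.
From row 1: 1 unlike of 6 pairs (running 1/6).
From row 2: 2 unlike of 6 pairs (running 3/12).
From row 3: 3 unlike of 8 pairs (running 6/20).
From row 4: 2 unlike of 8 pairs (running 8/28).
From row 5: 1 unlike of 2 pairs (running 9/30).
From row 6: 0 unlike of 8 pairs (running 9/38).
From row 7: 0 unlike of 3 pairs (running 9/41).
Total adjacent occupied pairs: 41; unlike-type pairs: 9.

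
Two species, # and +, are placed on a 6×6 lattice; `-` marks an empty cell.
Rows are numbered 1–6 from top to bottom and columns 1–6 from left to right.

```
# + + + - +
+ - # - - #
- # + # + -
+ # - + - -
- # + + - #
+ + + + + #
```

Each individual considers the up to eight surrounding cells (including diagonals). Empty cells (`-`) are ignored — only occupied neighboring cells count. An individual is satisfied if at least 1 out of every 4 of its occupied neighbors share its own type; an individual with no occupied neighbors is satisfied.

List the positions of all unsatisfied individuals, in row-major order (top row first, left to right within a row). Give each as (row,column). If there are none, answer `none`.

(1,1)# 0/2 ✗
(1,2)+ 2/4 ✓
(1,3)+ 2/3 ✓
(1,4)+ 1/2 ✓
(1,6)+ 0/1 ✗
(2,1)+ 1/3 ✓
(2,3)# 2/6 ✓
(2,6)# 0/2 ✗
(3,2)# 2/5 ✓
(3,3)+ 1/5 ✗
(3,4)# 1/4 ✓
(3,5)+ 1/3 ✓
(4,1)+ 0/3 ✗
(4,2)# 2/5 ✓
(4,4)+ 4/5 ✓
(5,2)# 1/6 ✗
(5,3)+ 5/7 ✓
(5,4)+ 5/5 ✓
(5,6)# 1/2 ✓
(6,1)+ 1/2 ✓
(6,2)+ 3/4 ✓
(6,3)+ 4/5 ✓
(6,4)+ 4/4 ✓
(6,5)+ 2/4 ✓
(6,6)# 1/2 ✓

(1,1), (1,6), (2,6), (3,3), (4,1), (5,2)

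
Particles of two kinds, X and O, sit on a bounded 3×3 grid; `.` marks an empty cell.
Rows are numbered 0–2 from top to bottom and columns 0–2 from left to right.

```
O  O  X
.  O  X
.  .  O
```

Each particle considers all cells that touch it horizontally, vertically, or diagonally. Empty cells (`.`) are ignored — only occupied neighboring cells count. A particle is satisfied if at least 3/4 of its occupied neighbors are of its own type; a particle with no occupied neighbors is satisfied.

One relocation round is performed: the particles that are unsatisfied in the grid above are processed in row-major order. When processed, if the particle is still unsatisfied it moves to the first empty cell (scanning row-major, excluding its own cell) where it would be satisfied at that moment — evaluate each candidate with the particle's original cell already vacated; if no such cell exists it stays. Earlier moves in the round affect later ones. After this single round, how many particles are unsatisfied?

Initially unsatisfied (in order): (0,1), (0,2), (1,1), (1,2), (2,2).
  (0,1) → (1,0).
  (0,2): no empty cell satisfies it; stays.
  (1,1) → (2,0).
  (1,2): no empty cell satisfies it; stays.
  (2,2): no empty cell satisfies it; stays.
Resulting grid:
O . X
O . X
O . O
Unsatisfied now: (1,2), (2,2).

2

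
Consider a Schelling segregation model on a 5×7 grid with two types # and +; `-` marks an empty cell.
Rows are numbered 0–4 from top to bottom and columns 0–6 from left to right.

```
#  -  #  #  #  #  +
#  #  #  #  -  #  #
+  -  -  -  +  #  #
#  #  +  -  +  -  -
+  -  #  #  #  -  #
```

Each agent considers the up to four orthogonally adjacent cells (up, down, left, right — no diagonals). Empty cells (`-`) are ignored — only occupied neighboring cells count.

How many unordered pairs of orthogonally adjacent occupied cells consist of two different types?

9

Scan each occupied cell's neighbors to the right and below so each pair is counted once.
Row 0: #(0,0)–#(1,0)= #(0,2)–#(0,3)= #(0,2)–#(1,2)= #(0,3)–#(0,4)= #(0,3)–#(1,3)= #(0,4)–#(0,5)= #(0,5)–+(0,6)≠ #(0,5)–#(1,5)= +(0,6)–#(1,6)≠  → 2/9 unlike.
Row 1: #(1,0)–#(1,1)= #(1,0)–+(2,0)≠ #(1,1)–#(1,2)= #(1,2)–#(1,3)= #(1,5)–#(1,6)= #(1,5)–#(2,5)= #(1,6)–#(2,6)=  → 1/7 unlike.
Row 2: +(2,0)–#(3,0)≠ +(2,4)–#(2,5)≠ +(2,4)–+(3,4)= #(2,5)–#(2,6)=  → 2/4 unlike.
Row 3: #(3,0)–#(3,1)= #(3,0)–+(4,0)≠ #(3,1)–+(3,2)≠ +(3,2)–#(4,2)≠ +(3,4)–#(4,4)≠  → 4/5 unlike.
Row 4: #(4,2)–#(4,3)= #(4,3)–#(4,4)=  → 0/2 unlike.
Total adjacent occupied pairs: 27; unlike-type pairs: 9.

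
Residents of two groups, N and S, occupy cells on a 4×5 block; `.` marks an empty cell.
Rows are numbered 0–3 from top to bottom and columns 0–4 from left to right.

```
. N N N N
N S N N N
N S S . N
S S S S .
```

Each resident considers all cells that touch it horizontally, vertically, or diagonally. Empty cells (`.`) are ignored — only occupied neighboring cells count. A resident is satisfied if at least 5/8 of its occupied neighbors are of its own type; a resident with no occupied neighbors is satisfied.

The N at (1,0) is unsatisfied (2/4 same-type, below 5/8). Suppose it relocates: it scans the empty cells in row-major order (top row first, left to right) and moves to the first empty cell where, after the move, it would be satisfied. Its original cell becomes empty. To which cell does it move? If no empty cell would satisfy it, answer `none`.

Vacating (1,0). Empty cells in order:
  (0,0): 1/2 same-type → still unsatisfied.
  (2,3): 4/7 same-type → still unsatisfied.
  (3,4): 1/2 same-type → still unsatisfied.

none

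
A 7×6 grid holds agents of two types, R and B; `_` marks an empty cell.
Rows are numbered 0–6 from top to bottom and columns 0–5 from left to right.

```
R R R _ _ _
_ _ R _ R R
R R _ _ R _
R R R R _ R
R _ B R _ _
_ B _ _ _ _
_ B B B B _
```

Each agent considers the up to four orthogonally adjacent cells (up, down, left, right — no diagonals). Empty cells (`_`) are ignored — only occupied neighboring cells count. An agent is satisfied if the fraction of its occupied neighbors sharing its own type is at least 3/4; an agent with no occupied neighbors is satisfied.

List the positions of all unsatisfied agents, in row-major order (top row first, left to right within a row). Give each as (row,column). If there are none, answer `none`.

(3,2), (4,2), (4,3)

(0,0)R 1/1 ok
(0,1)R 2/2 ok
(0,2)R 2/2 ok
(1,2)R 1/1 ok
(1,4)R 2/2 ok
(1,5)R 1/1 ok
(2,0)R 2/2 ok
(2,1)R 2/2 ok
(2,4)R 1/1 ok
(3,0)R 3/3 ok
(3,1)R 3/3 ok
(3,2)R 2/3 unhappy
(3,3)R 2/2 ok
(3,5)R 0/0 ok
(4,0)R 1/1 ok
(4,2)B 0/2 unhappy
(4,3)R 1/2 unhappy
(5,1)B 1/1 ok
(6,1)B 2/2 ok
(6,2)B 2/2 ok
(6,3)B 2/2 ok
(6,4)B 1/1 ok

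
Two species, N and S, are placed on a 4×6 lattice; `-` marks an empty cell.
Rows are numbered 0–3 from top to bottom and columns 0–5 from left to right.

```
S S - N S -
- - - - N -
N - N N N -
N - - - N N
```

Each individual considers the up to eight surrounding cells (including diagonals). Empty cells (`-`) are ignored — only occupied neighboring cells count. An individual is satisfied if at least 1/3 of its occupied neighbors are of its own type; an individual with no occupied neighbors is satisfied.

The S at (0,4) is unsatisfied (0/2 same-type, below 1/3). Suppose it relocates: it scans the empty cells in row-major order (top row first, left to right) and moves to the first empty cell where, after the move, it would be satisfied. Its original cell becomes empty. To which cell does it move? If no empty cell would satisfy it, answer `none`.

Vacating (0,4). Empty cells in order:
  (0,2): 1/2 same-type → satisfied — stop here.

(0,2)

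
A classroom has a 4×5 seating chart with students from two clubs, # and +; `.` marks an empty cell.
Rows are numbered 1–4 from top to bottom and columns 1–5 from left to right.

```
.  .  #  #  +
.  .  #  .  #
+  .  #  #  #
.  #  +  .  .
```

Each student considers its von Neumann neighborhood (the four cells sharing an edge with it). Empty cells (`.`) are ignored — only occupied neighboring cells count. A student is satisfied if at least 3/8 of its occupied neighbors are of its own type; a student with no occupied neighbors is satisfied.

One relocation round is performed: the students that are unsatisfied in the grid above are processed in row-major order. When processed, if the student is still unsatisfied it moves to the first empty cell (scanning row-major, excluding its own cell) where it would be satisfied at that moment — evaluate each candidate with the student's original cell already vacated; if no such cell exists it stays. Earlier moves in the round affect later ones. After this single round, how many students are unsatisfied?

Initially unsatisfied (in order): (1,5), (4,2), (4,3).
  (1,5) → (1,1).
  (4,2) → (1,2).
  (4,3) → (2,1).
Resulting grid:
+ # # # .
+ . # . #
+ . # # #
. . . . .
All satisfied now.

0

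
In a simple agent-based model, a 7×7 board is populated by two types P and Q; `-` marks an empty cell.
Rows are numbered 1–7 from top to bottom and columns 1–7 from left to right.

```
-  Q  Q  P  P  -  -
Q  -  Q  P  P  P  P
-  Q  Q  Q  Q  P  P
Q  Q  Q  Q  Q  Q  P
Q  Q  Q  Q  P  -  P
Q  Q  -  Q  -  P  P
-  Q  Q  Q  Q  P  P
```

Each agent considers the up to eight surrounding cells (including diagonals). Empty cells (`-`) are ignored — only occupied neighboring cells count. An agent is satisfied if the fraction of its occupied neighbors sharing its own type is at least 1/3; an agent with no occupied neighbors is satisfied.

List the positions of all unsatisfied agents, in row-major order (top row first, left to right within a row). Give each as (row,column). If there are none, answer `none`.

(4,6), (5,5)

Row 1: (1,2)Q 3/3 ok · (1,3)Q 2/4 ok · (1,4)P 3/5 ok · (1,5)P 4/4 ok
Row 2: (2,1)Q 2/2 ok · (2,3)Q 5/7 ok · (2,4)P 3/8 ok · (2,5)P 5/7 ok · (2,6)P 5/6 ok · (2,7)P 3/3 ok
Row 3: (3,2)Q 6/6 ok · (3,3)Q 6/7 ok · (3,4)Q 6/8 ok · (3,5)Q 4/8 ok · (3,6)P 5/8 ok · (3,7)P 4/5 ok
Row 4: (4,1)Q 4/4 ok · (4,2)Q 7/7 ok · (4,3)Q 8/8 ok · (4,4)Q 7/8 ok · (4,5)Q 5/7 ok · (4,6)Q 2/7 unhappy · (4,7)P 3/4 ok
Row 5: (5,1)Q 5/5 ok · (5,2)Q 7/7 ok · (5,3)Q 7/7 ok · (5,4)Q 5/6 ok · (5,5)P 1/6 unhappy · (5,7)P 3/4 ok
Row 6: (6,1)Q 4/4 ok · (6,2)Q 6/6 ok · (6,4)Q 5/6 ok · (6,6)P 5/6 ok · (6,7)P 4/4 ok
Row 7: (7,2)Q 3/3 ok · (7,3)Q 4/4 ok · (7,4)Q 3/3 ok · (7,5)Q 2/4 ok · (7,6)P 3/4 ok · (7,7)P 3/3 ok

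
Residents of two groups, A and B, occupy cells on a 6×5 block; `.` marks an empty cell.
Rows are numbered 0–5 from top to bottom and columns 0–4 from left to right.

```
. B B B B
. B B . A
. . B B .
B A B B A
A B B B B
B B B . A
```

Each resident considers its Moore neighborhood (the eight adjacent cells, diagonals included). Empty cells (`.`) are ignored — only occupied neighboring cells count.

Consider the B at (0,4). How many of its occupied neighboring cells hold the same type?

Occupied neighbors of (0,4): (0,3)=B, (1,4)=A.
Same type (B): 1 of 2.

1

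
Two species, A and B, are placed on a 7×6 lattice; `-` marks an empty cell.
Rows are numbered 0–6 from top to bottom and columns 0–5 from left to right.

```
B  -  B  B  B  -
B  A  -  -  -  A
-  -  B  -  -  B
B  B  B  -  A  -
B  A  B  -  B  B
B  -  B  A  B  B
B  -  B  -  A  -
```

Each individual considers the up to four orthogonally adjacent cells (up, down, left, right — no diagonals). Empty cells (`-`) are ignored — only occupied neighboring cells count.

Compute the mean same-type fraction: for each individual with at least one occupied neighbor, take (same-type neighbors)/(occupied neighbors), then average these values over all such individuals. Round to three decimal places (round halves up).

0.628

(0,0)B 1/1
(0,2)B 1/1
(0,3)B 2/2
(0,4)B 1/1
(1,0)B 1/2
(1,1)A 0/1
(1,5)A 0/1
(2,2)B 1/1
(2,5)B 0/1
(3,0)B 2/2
(3,1)B 2/3
(3,2)B 3/3
(3,4)A 0/1
(4,0)B 2/3
(4,1)A 0/3
(4,2)B 2/3
(4,4)B 2/3
(4,5)B 2/2
(5,0)B 2/2
(5,2)B 2/3
(5,3)A 0/2
(5,4)B 2/4
(5,5)B 2/2
(6,0)B 1/1
(6,2)B 1/1
(6,4)A 0/1
Sum over 26 individuals: 1/1 + 1/1 + 2/2 + 1/1 + 1/2 + 0/1 + 0/1 + 1/1 + 0/1 + 2/2 + 2/3 + 3/3 + 0/1 + 2/3 + 0/3 + 2/3 + 2/3 + 2/2 + 2/2 + 2/3 + 0/2 + 2/4 + 2/2 + 1/1 + 1/1 + 0/1 = 49/3; mean = 49/3 ÷ 26 = 49/78 = 0.628205… → 0.628.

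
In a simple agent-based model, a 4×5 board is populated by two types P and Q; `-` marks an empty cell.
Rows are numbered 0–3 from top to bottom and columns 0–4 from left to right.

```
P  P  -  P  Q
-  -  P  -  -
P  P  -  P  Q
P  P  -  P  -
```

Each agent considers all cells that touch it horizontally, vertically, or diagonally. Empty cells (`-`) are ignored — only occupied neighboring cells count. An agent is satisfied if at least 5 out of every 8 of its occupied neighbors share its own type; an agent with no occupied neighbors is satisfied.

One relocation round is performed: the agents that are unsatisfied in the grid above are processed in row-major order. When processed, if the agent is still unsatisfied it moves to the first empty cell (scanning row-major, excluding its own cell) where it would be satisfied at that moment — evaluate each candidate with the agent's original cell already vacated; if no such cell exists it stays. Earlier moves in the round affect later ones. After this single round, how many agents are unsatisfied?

3

Initially unsatisfied (in order): (0,3), (0,4), (2,4), (3,3).
  (0,3) → (0,2).
  (0,4): now satisfied by earlier moves; stays.
  (2,4): no empty cell satisfies it; stays.
  (3,3) → (0,3).
Resulting grid:
P P P P Q
- - P - -
P P - P Q
P P - - -
Unsatisfied now: (0,4), (2,3), (2,4).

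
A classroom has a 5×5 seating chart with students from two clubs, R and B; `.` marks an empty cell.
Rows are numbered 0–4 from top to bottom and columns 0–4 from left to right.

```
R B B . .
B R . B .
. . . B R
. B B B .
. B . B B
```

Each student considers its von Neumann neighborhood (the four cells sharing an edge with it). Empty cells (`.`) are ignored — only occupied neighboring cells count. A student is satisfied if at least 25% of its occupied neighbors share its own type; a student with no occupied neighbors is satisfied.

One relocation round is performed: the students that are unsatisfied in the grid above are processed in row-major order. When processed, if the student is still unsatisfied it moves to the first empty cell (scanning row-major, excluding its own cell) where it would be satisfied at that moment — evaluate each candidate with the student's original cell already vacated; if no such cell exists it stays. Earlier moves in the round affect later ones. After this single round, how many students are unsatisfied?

0

Initially unsatisfied (in order): (0,0), (1,0), (1,1), (2,4).
  (0,0) → (0,4).
  (1,0) → (0,0).
  (1,1) → (0,3).
  (2,4) → (1,4).
Resulting grid:
B B B R R
. . . B R
. . . B .
. B B B .
. B . B B
All satisfied now.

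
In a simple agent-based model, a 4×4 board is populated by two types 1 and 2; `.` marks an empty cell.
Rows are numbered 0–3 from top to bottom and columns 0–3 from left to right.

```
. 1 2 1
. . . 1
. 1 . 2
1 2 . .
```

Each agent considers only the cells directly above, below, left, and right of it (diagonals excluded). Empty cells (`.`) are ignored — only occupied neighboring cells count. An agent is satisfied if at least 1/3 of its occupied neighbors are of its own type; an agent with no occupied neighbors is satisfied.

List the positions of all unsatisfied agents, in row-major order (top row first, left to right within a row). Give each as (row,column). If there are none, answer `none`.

(0,1)1 0/1 unhappy
(0,2)2 0/2 unhappy
(0,3)1 1/2 ok
(1,3)1 1/2 ok
(2,1)1 0/1 unhappy
(2,3)2 0/1 unhappy
(3,0)1 0/1 unhappy
(3,1)2 0/2 unhappy

(0,1), (0,2), (2,1), (2,3), (3,0), (3,1)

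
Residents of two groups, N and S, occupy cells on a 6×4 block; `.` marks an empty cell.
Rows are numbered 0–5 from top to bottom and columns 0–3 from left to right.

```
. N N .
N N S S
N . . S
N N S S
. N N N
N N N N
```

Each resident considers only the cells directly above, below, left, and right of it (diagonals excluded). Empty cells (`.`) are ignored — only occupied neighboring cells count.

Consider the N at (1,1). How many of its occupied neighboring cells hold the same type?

Occupied neighbors of (1,1): (0,1)=N, (1,0)=N, (1,2)=S.
Same type (N): 2 of 3.

2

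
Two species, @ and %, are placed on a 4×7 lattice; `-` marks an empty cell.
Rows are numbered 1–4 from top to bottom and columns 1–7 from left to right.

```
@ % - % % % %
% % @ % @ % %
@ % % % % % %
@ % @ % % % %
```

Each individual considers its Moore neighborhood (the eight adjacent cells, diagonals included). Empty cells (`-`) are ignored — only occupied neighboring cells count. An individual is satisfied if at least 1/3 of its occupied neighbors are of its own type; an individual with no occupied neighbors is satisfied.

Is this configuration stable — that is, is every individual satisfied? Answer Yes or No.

Row 1: (1,1)@ 0/3 not · (1,2)% 2/4 satisfied · (1,4)% 2/4 satisfied · (1,5)% 4/5 satisfied · (1,6)% 4/5 satisfied · (1,7)% 3/3 satisfied
Row 2: (2,1)% 3/5 satisfied · (2,2)% 4/7 satisfied · (2,3)@ 0/7 not · (2,4)% 5/7 satisfied · (2,5)@ 0/8 not · (2,6)% 7/8 satisfied · (2,7)% 5/5 satisfied
Row 3: (3,1)@ 1/5 not · (3,2)% 4/8 satisfied · (3,3)% 6/8 satisfied · (3,4)% 5/8 satisfied · (3,5)% 7/8 satisfied · (3,6)% 7/8 satisfied · (3,7)% 5/5 satisfied
Row 4: (4,1)@ 1/3 satisfied · (4,2)% 2/5 satisfied · (4,3)@ 0/5 not · (4,4)% 4/5 satisfied · (4,5)% 5/5 satisfied · (4,6)% 5/5 satisfied · (4,7)% 3/3 satisfied
For instance (1,1) has only 0/3 same-type neighbors, below 1/3.

No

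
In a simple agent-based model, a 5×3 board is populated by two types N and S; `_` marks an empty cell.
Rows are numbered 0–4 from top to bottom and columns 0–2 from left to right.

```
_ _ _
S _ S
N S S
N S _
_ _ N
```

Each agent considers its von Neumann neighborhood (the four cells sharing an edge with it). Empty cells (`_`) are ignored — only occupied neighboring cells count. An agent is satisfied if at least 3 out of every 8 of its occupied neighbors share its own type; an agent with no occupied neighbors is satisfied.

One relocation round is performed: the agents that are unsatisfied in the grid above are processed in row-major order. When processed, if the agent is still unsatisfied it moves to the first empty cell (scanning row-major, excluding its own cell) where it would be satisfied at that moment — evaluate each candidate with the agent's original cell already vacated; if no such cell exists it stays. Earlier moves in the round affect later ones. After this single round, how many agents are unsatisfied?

0

Initially unsatisfied (in order): (1,0), (2,0).
  (1,0) → (0,0).
  (2,0): now satisfied by earlier moves; stays.
Resulting grid:
S _ _
_ _ S
N S S
N S _
_ _ N
All satisfied now.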